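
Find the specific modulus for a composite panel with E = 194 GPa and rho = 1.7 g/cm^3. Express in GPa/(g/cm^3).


Specific stiffness = E/rho = 194/1.7 = 114.1 GPa/(g/cm^3)

114.1 GPa/(g/cm^3)


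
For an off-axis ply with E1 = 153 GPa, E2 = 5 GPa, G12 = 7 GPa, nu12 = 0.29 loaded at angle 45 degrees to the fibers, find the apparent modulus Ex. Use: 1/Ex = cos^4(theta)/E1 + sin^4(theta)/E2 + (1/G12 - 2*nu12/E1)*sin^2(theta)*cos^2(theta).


cos^4(45) = 0.25, sin^4(45) = 0.25, sin^2(45)*cos^2(45) = 0.25
1/G12 - 2*nu12/E1 = 1/7 - 2*0.29/153 = 0.139066 GPa^-1
1/Ex = 0.25/153 + 0.25/5 + 0.139066*0.25 = 0.0864006 GPa^-1
Ex = 11.57 GPa

11.57 GPa


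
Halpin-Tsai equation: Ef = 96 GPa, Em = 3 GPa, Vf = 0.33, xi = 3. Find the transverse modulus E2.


eta = (Ef/Em - 1)/(Ef/Em + xi) = (32.0 - 1)/(32.0 + 3) = 0.8857
E2 = Em*(1+xi*eta*Vf)/(1-eta*Vf) = 7.96 GPa

7.96 GPa


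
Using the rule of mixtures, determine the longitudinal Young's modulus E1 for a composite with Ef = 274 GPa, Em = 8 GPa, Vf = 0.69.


E1 = Ef*Vf + Em*(1-Vf) = 274*0.69 + 8*0.31 = 191.54 GPa

191.54 GPa


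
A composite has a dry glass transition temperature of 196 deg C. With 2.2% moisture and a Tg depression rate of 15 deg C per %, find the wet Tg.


Tg_wet = Tg_dry - k*moisture = 196 - 15*2.2 = 163.0 deg C

163.0 deg C


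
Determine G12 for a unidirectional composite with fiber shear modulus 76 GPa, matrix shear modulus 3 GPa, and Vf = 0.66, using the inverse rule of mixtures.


1/G12 = Vf/Gf + (1-Vf)/Gm = 0.66/76 + 0.34/3
G12 = 8.2 GPa

8.2 GPa


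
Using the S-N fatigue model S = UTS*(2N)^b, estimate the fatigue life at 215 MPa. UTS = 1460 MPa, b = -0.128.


N = 0.5 * (S/UTS)^(1/b) = 0.5 * (215/1460)^(1/-0.128) = 1.5787e+06 cycles

1.5787e+06 cycles


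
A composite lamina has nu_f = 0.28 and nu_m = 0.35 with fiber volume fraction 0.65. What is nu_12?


nu_12 = nu_f*Vf + nu_m*(1-Vf) = 0.28*0.65 + 0.35*0.35 = 0.3045

0.3045


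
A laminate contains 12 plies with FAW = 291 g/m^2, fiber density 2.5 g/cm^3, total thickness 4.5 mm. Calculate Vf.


Vf = n * FAW / (rho_f * h * 1000) = 12 * 291 / (2.5 * 4.5 * 1000) = 0.3104

0.3104


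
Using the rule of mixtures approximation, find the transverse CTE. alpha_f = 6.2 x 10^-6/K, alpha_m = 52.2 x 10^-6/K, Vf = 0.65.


alpha_2 = alpha_f*Vf + alpha_m*(1-Vf) = 6.2*0.65 + 52.2*0.35 = 22.3 x 10^-6/K

22.3 x 10^-6/K


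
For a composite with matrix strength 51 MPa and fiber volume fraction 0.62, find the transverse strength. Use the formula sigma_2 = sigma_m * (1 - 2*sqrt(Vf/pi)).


factor = 1 - 2*sqrt(0.62/pi) = 0.1115
sigma_2 = 51 * 0.1115 = 5.69 MPa

5.69 MPa


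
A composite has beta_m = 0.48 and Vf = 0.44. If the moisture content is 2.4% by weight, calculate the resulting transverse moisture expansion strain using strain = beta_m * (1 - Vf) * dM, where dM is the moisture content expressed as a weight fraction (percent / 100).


dM = 2.4/100 = 0.024
strain = beta_m * (1-Vf) * dM = 0.48 * 0.56 * 0.024 = 0.0064512

0.0064512


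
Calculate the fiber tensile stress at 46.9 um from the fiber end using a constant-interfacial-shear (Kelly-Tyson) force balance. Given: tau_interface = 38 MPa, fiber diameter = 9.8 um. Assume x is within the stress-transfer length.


Force balance: sigma_f * (pi*d^2/4) = tau * (pi*d) * x  ->  sigma_f = 4 * tau * x / d
sigma_f = 4 * 38 * 46.9 / 9.8 = 727.4 MPa

727.4 MPa


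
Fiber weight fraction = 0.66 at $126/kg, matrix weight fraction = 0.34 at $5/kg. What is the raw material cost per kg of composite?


Cost = cost_f*Wf + cost_m*Wm = 126*0.66 + 5*0.34 = $84.86/kg

$84.86/kg


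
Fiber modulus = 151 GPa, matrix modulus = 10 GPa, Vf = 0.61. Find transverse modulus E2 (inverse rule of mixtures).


1/E2 = Vf/Ef + (1-Vf)/Em = 0.61/151 + 0.39/10
E2 = 23.23 GPa

23.23 GPa


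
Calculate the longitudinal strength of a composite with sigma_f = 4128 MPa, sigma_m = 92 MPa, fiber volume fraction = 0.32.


sigma_1 = sigma_f*Vf + sigma_m*(1-Vf) = 4128*0.32 + 92*0.68 = 1383.5 MPa

1383.5 MPa


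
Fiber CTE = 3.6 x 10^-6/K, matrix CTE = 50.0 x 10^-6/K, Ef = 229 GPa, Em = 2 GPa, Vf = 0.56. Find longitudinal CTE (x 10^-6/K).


E1 = Ef*Vf + Em*(1-Vf) = 129.12
alpha_1 = (alpha_f*Ef*Vf + alpha_m*Em*(1-Vf))/E1 = 3.92 x 10^-6/K

3.92 x 10^-6/K


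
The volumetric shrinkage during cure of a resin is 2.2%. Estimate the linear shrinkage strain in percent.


Linear shrinkage ≈ vol_shrink/3 = 2.2/3 = 0.733%

0.733%


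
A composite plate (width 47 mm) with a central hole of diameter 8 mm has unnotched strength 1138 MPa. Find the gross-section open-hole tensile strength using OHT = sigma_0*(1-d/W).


OHT = sigma_0*(1-d/W) = 1138*(1-8/47) = 944.3 MPa

944.3 MPa


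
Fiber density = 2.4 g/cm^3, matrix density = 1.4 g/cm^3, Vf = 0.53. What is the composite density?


rho_c = rho_f*Vf + rho_m*(1-Vf) = 2.4*0.53 + 1.4*0.47 = 1.93 g/cm^3

1.93 g/cm^3


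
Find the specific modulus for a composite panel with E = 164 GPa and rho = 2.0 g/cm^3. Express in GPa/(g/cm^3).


Specific stiffness = E/rho = 164/2.0 = 82.0 GPa/(g/cm^3)

82.0 GPa/(g/cm^3)


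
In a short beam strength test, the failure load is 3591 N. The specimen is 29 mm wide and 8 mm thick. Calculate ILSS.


ILSS = 3F/(4bh) = 3*3591/(4*29*8) = 11.61 MPa

11.61 MPa


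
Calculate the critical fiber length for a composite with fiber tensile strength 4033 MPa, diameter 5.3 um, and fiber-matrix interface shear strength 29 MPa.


Lc = sigma_f * d / (2 * tau_i) = 4033 * 5.3 / (2 * 29) = 368.5 um

368.5 um


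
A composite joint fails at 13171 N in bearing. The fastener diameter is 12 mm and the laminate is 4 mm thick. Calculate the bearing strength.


sigma_br = F/(d*h) = 13171/(12*4) = 274.4 MPa

274.4 MPa


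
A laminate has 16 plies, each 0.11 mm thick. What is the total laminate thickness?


h = n * t_ply = 16 * 0.11 = 1.76 mm

1.76 mm


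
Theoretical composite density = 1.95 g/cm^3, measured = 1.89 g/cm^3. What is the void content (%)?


Void% = (rho_theo - rho_actual)/rho_theo * 100 = (1.95 - 1.89)/1.95 * 100 = 3.08%

3.08%


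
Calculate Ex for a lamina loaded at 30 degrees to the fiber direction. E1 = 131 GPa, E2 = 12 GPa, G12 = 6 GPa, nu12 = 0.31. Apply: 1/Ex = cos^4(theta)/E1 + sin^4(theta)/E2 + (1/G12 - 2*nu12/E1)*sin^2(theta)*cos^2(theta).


cos^4(30) = 0.5625, sin^4(30) = 0.0625, sin^2(30)*cos^2(30) = 0.1875
1/G12 - 2*nu12/E1 = 1/6 - 2*0.31/131 = 0.161934 GPa^-1
1/Ex = 0.5625/131 + 0.0625/12 + 0.161934*0.1875 = 0.0398648 GPa^-1
Ex = 25.08 GPa

25.08 GPa


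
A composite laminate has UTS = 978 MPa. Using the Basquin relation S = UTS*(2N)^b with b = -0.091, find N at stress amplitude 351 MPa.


N = 0.5 * (S/UTS)^(1/b) = 0.5 * (351/978)^(1/-0.091) = 38853.3676 cycles

38853.3676 cycles


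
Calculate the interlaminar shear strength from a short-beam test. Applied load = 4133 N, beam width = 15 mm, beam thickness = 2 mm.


ILSS = 3F/(4bh) = 3*4133/(4*15*2) = 103.33 MPa

103.33 MPa


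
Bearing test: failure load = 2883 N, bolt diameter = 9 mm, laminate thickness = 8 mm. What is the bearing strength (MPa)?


sigma_br = F/(d*h) = 2883/(9*8) = 40.0 MPa

40.0 MPa


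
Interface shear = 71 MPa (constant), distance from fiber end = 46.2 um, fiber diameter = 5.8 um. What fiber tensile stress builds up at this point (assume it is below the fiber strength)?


Force balance: sigma_f * (pi*d^2/4) = tau * (pi*d) * x  ->  sigma_f = 4 * tau * x / d
sigma_f = 4 * 71 * 46.2 / 5.8 = 2262.2 MPa

2262.2 MPa


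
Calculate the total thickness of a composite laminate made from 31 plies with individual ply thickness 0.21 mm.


h = n * t_ply = 31 * 0.21 = 6.51 mm

6.51 mm


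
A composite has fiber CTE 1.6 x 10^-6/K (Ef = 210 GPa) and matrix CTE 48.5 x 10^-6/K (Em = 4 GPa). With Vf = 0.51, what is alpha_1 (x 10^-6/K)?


E1 = Ef*Vf + Em*(1-Vf) = 109.06
alpha_1 = (alpha_f*Ef*Vf + alpha_m*Em*(1-Vf))/E1 = 2.44 x 10^-6/K

2.44 x 10^-6/K


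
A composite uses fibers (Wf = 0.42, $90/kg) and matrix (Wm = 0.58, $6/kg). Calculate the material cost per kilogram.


Cost = cost_f*Wf + cost_m*Wm = 90*0.42 + 6*0.58 = $41.28/kg

$41.28/kg


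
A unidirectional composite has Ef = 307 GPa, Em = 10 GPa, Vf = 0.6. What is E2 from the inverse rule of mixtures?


1/E2 = Vf/Ef + (1-Vf)/Em = 0.6/307 + 0.4/10
E2 = 23.84 GPa

23.84 GPa


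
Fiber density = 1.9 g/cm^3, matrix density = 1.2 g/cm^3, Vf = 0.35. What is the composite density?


rho_c = rho_f*Vf + rho_m*(1-Vf) = 1.9*0.35 + 1.2*0.65 = 1.445 g/cm^3

1.445 g/cm^3


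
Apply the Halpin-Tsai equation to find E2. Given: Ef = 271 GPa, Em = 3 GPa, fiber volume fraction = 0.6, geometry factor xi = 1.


eta = (Ef/Em - 1)/(Ef/Em + xi) = (90.3333 - 1)/(90.3333 + 1) = 0.9781
E2 = Em*(1+xi*eta*Vf)/(1-eta*Vf) = 11.52 GPa

11.52 GPa


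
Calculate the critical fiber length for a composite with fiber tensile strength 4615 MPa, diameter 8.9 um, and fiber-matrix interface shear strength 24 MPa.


Lc = sigma_f * d / (2 * tau_i) = 4615 * 8.9 / (2 * 24) = 855.7 um

855.7 um


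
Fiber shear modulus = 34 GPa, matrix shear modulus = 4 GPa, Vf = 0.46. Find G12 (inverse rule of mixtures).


1/G12 = Vf/Gf + (1-Vf)/Gm = 0.46/34 + 0.54/4
G12 = 6.73 GPa

6.73 GPa


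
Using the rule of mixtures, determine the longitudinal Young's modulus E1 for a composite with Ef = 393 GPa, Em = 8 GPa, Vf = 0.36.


E1 = Ef*Vf + Em*(1-Vf) = 393*0.36 + 8*0.64 = 146.6 GPa

146.6 GPa


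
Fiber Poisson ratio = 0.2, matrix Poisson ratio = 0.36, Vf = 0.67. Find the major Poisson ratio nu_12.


nu_12 = nu_f*Vf + nu_m*(1-Vf) = 0.2*0.67 + 0.36*0.33 = 0.2528

0.2528


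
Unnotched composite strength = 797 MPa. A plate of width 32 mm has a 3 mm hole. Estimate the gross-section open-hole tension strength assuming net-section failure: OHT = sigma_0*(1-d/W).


OHT = sigma_0*(1-d/W) = 797*(1-3/32) = 722.3 MPa

722.3 MPa


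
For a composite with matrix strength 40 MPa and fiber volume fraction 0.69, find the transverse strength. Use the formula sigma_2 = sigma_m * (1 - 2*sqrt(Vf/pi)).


factor = 1 - 2*sqrt(0.69/pi) = 0.0627
sigma_2 = 40 * 0.0627 = 2.51 MPa

2.51 MPa


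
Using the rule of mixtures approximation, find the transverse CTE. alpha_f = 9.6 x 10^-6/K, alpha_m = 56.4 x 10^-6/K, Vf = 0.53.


alpha_2 = alpha_f*Vf + alpha_m*(1-Vf) = 9.6*0.53 + 56.4*0.47 = 31.6 x 10^-6/K

31.6 x 10^-6/K


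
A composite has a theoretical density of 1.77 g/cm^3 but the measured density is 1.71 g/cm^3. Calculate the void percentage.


Void% = (rho_theo - rho_actual)/rho_theo * 100 = (1.77 - 1.71)/1.77 * 100 = 3.39%

3.39%


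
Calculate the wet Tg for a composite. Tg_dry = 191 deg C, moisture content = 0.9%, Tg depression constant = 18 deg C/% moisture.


Tg_wet = Tg_dry - k*moisture = 191 - 18*0.9 = 174.8 deg C

174.8 deg C


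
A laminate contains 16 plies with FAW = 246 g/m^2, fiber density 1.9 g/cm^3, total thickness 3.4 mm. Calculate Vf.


Vf = n * FAW / (rho_f * h * 1000) = 16 * 246 / (1.9 * 3.4 * 1000) = 0.6093

0.6093


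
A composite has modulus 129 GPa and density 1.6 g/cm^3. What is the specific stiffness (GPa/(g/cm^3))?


Specific stiffness = E/rho = 129/1.6 = 80.6 GPa/(g/cm^3)

80.6 GPa/(g/cm^3)


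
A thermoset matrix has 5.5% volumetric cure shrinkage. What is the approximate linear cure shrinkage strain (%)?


Linear shrinkage ≈ vol_shrink/3 = 5.5/3 = 1.833%

1.833%


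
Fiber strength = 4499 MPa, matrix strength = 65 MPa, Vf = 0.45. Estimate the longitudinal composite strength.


sigma_1 = sigma_f*Vf + sigma_m*(1-Vf) = 4499*0.45 + 65*0.55 = 2060.3 MPa

2060.3 MPa


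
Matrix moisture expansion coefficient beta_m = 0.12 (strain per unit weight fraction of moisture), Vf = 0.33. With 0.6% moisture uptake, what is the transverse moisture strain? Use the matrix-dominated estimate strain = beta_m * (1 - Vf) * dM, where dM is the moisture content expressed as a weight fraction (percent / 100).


dM = 0.6/100 = 0.006
strain = beta_m * (1-Vf) * dM = 0.12 * 0.67 * 0.006 = 0.0004824

0.0004824


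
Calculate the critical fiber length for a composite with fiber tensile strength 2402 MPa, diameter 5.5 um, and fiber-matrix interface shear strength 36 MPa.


Lc = sigma_f * d / (2 * tau_i) = 2402 * 5.5 / (2 * 36) = 183.5 um

183.5 um


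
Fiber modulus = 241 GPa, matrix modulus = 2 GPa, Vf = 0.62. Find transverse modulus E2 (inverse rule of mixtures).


1/E2 = Vf/Ef + (1-Vf)/Em = 0.62/241 + 0.38/2
E2 = 5.19 GPa

5.19 GPa


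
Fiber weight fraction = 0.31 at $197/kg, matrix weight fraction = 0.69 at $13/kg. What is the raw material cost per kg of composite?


Cost = cost_f*Wf + cost_m*Wm = 197*0.31 + 13*0.69 = $70.04/kg

$70.04/kg


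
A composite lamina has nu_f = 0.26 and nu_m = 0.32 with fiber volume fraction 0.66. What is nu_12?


nu_12 = nu_f*Vf + nu_m*(1-Vf) = 0.26*0.66 + 0.32*0.34 = 0.2804

0.2804


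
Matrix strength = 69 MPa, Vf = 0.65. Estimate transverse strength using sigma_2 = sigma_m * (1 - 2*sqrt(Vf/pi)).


factor = 1 - 2*sqrt(0.65/pi) = 0.0903
sigma_2 = 69 * 0.0903 = 6.23 MPa

6.23 MPa


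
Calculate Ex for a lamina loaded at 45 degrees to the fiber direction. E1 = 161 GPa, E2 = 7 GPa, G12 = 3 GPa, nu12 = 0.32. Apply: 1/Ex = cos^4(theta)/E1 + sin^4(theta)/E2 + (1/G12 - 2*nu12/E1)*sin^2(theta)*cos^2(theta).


cos^4(45) = 0.25, sin^4(45) = 0.25, sin^2(45)*cos^2(45) = 0.25
1/G12 - 2*nu12/E1 = 1/3 - 2*0.32/161 = 0.329358 GPa^-1
1/Ex = 0.25/161 + 0.25/7 + 0.329358*0.25 = 0.1196066 GPa^-1
Ex = 8.36 GPa

8.36 GPa


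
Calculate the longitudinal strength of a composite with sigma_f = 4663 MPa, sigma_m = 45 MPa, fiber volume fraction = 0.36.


sigma_1 = sigma_f*Vf + sigma_m*(1-Vf) = 4663*0.36 + 45*0.64 = 1707.5 MPa

1707.5 MPa


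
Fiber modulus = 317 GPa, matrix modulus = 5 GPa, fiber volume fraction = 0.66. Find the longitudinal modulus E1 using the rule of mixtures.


E1 = Ef*Vf + Em*(1-Vf) = 317*0.66 + 5*0.34 = 210.92 GPa

210.92 GPa


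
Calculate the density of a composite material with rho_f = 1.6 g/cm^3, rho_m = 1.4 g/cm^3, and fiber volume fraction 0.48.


rho_c = rho_f*Vf + rho_m*(1-Vf) = 1.6*0.48 + 1.4*0.52 = 1.496 g/cm^3

1.496 g/cm^3


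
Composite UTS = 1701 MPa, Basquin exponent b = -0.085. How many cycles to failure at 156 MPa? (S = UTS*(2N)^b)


N = 0.5 * (S/UTS)^(1/b) = 0.5 * (156/1701)^(1/-0.085) = 8.0499e+11 cycles

8.0499e+11 cycles


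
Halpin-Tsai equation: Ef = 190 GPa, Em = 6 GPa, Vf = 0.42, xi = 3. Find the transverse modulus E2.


eta = (Ef/Em - 1)/(Ef/Em + xi) = (31.6667 - 1)/(31.6667 + 3) = 0.8846
E2 = Em*(1+xi*eta*Vf)/(1-eta*Vf) = 20.19 GPa

20.19 GPa


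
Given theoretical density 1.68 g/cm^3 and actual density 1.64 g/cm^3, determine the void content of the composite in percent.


Void% = (rho_theo - rho_actual)/rho_theo * 100 = (1.68 - 1.64)/1.68 * 100 = 2.38%

2.38%


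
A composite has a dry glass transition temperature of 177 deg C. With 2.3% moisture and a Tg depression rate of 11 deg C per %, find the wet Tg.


Tg_wet = Tg_dry - k*moisture = 177 - 11*2.3 = 151.7 deg C

151.7 deg C


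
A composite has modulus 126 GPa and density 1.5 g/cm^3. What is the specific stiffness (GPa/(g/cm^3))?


Specific stiffness = E/rho = 126/1.5 = 84.0 GPa/(g/cm^3)

84.0 GPa/(g/cm^3)


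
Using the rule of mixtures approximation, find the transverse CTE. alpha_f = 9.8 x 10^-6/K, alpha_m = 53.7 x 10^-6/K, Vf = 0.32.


alpha_2 = alpha_f*Vf + alpha_m*(1-Vf) = 9.8*0.32 + 53.7*0.68 = 39.7 x 10^-6/K

39.7 x 10^-6/K


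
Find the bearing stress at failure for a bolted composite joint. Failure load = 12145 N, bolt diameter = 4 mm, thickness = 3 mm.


sigma_br = F/(d*h) = 12145/(4*3) = 1012.1 MPa

1012.1 MPa


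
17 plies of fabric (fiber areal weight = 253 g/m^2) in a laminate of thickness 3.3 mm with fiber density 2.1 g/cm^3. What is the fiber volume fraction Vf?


Vf = n * FAW / (rho_f * h * 1000) = 17 * 253 / (2.1 * 3.3 * 1000) = 0.6206

0.6206


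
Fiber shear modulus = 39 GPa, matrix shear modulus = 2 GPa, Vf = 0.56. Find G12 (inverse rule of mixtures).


1/G12 = Vf/Gf + (1-Vf)/Gm = 0.56/39 + 0.44/2
G12 = 4.27 GPa

4.27 GPa


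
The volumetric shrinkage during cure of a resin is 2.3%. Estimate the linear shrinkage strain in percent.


Linear shrinkage ≈ vol_shrink/3 = 2.3/3 = 0.767%

0.767%


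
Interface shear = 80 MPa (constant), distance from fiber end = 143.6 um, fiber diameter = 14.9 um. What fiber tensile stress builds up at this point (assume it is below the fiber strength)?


Force balance: sigma_f * (pi*d^2/4) = tau * (pi*d) * x  ->  sigma_f = 4 * tau * x / d
sigma_f = 4 * 80 * 143.6 / 14.9 = 3084.0 MPa

3084.0 MPa


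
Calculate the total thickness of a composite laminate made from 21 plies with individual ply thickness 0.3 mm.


h = n * t_ply = 21 * 0.3 = 6.3 mm

6.3 mm


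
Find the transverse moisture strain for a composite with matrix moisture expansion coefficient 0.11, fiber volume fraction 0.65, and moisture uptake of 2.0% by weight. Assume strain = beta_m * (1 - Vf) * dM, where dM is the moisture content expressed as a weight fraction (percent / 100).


dM = 2.0/100 = 0.02
strain = beta_m * (1-Vf) * dM = 0.11 * 0.35 * 0.02 = 0.00077

0.00077


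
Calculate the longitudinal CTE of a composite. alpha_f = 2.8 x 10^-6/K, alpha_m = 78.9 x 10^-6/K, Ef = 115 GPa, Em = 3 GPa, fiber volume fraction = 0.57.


E1 = Ef*Vf + Em*(1-Vf) = 66.84
alpha_1 = (alpha_f*Ef*Vf + alpha_m*Em*(1-Vf))/E1 = 4.27 x 10^-6/K

4.27 x 10^-6/K


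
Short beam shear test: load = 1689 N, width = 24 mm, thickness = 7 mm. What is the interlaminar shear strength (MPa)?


ILSS = 3F/(4bh) = 3*1689/(4*24*7) = 7.54 MPa

7.54 MPa


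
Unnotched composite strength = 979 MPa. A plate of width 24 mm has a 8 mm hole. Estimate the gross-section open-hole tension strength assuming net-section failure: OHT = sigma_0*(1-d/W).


OHT = sigma_0*(1-d/W) = 979*(1-8/24) = 652.7 MPa

652.7 MPa


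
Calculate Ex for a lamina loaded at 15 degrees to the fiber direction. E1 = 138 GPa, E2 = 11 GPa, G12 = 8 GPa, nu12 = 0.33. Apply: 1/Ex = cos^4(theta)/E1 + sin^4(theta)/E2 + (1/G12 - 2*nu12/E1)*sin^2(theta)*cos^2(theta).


cos^4(15) = 0.870513, sin^4(15) = 0.004487, sin^2(15)*cos^2(15) = 0.0625
1/G12 - 2*nu12/E1 = 1/8 - 2*0.33/138 = 0.120217 GPa^-1
1/Ex = 0.870513/138 + 0.004487/11 + 0.120217*0.0625 = 0.0142296 GPa^-1
Ex = 70.28 GPa

70.28 GPa


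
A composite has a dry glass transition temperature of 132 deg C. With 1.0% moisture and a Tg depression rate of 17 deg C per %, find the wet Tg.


Tg_wet = Tg_dry - k*moisture = 132 - 17*1.0 = 115.0 deg C

115.0 deg C


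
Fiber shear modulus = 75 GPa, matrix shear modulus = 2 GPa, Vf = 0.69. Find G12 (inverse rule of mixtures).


1/G12 = Vf/Gf + (1-Vf)/Gm = 0.69/75 + 0.31/2
G12 = 6.09 GPa

6.09 GPa


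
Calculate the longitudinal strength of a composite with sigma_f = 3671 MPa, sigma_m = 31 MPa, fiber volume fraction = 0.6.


sigma_1 = sigma_f*Vf + sigma_m*(1-Vf) = 3671*0.6 + 31*0.4 = 2215.0 MPa

2215.0 MPa


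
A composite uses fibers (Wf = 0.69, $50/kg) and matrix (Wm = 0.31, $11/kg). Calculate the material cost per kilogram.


Cost = cost_f*Wf + cost_m*Wm = 50*0.69 + 11*0.31 = $37.91/kg

$37.91/kg


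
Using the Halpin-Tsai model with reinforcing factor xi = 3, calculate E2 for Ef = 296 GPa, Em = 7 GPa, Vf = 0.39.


eta = (Ef/Em - 1)/(Ef/Em + xi) = (42.2857 - 1)/(42.2857 + 3) = 0.9117
E2 = Em*(1+xi*eta*Vf)/(1-eta*Vf) = 22.45 GPa

22.45 GPa


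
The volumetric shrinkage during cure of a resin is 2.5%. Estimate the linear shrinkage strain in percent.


Linear shrinkage ≈ vol_shrink/3 = 2.5/3 = 0.833%

0.833%


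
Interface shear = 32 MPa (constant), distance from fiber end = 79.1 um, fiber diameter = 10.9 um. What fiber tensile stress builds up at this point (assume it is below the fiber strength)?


Force balance: sigma_f * (pi*d^2/4) = tau * (pi*d) * x  ->  sigma_f = 4 * tau * x / d
sigma_f = 4 * 32 * 79.1 / 10.9 = 928.9 MPa

928.9 MPa


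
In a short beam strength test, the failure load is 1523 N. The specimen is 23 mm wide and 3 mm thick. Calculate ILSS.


ILSS = 3F/(4bh) = 3*1523/(4*23*3) = 16.55 MPa

16.55 MPa


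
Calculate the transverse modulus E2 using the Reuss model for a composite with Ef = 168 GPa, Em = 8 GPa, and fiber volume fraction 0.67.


1/E2 = Vf/Ef + (1-Vf)/Em = 0.67/168 + 0.33/8
E2 = 22.11 GPa

22.11 GPa


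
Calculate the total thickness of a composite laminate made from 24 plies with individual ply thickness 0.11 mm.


h = n * t_ply = 24 * 0.11 = 2.64 mm

2.64 mm


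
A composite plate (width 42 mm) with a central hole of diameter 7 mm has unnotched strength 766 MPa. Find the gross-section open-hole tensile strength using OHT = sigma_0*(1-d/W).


OHT = sigma_0*(1-d/W) = 766*(1-7/42) = 638.3 MPa

638.3 MPa


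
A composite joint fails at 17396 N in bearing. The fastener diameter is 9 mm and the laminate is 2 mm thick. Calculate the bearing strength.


sigma_br = F/(d*h) = 17396/(9*2) = 966.4 MPa

966.4 MPa


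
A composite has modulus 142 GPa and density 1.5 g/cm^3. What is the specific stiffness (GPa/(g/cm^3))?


Specific stiffness = E/rho = 142/1.5 = 94.7 GPa/(g/cm^3)

94.7 GPa/(g/cm^3)


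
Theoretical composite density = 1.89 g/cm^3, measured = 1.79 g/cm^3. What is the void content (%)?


Void% = (rho_theo - rho_actual)/rho_theo * 100 = (1.89 - 1.79)/1.89 * 100 = 5.29%

5.29%


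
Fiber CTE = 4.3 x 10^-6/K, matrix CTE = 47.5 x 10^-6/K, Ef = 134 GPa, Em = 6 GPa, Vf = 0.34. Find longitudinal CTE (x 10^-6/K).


E1 = Ef*Vf + Em*(1-Vf) = 49.52
alpha_1 = (alpha_f*Ef*Vf + alpha_m*Em*(1-Vf))/E1 = 7.75 x 10^-6/K

7.75 x 10^-6/K


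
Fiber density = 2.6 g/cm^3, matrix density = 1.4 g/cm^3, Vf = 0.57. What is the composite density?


rho_c = rho_f*Vf + rho_m*(1-Vf) = 2.6*0.57 + 1.4*0.43 = 2.084 g/cm^3

2.084 g/cm^3


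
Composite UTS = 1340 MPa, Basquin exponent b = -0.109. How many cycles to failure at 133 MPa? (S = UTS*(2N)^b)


N = 0.5 * (S/UTS)^(1/b) = 0.5 * (133/1340)^(1/-0.109) = 8.0007e+08 cycles

8.0007e+08 cycles


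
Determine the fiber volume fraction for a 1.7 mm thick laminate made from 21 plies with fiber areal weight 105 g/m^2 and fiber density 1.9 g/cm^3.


Vf = n * FAW / (rho_f * h * 1000) = 21 * 105 / (1.9 * 1.7 * 1000) = 0.6827

0.6827


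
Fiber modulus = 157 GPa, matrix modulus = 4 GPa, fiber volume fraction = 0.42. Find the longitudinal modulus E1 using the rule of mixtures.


E1 = Ef*Vf + Em*(1-Vf) = 157*0.42 + 4*0.58 = 68.26 GPa

68.26 GPa


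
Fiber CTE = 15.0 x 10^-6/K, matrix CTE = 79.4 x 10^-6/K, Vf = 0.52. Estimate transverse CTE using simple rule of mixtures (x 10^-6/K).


alpha_2 = alpha_f*Vf + alpha_m*(1-Vf) = 15.0*0.52 + 79.4*0.48 = 45.9 x 10^-6/K

45.9 x 10^-6/K


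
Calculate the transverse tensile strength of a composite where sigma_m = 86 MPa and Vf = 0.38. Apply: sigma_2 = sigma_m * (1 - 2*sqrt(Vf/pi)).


factor = 1 - 2*sqrt(0.38/pi) = 0.3044
sigma_2 = 86 * 0.3044 = 26.18 MPa

26.18 MPa


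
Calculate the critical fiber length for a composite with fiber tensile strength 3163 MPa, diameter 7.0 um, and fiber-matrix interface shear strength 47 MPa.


Lc = sigma_f * d / (2 * tau_i) = 3163 * 7.0 / (2 * 47) = 235.5 um

235.5 um


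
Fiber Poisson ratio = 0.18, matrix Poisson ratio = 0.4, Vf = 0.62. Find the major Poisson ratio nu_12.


nu_12 = nu_f*Vf + nu_m*(1-Vf) = 0.18*0.62 + 0.4*0.38 = 0.2636

0.2636


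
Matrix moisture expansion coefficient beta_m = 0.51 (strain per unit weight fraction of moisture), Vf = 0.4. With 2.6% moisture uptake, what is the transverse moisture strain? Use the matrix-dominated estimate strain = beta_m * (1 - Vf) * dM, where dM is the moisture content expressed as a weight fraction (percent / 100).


dM = 2.6/100 = 0.026
strain = beta_m * (1-Vf) * dM = 0.51 * 0.6 * 0.026 = 0.007956

0.007956


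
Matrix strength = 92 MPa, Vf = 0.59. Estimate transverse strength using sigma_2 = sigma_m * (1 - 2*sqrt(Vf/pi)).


factor = 1 - 2*sqrt(0.59/pi) = 0.1333
sigma_2 = 92 * 0.1333 = 12.26 MPa

12.26 MPa


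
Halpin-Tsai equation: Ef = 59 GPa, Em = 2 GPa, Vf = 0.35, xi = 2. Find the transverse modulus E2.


eta = (Ef/Em - 1)/(Ef/Em + xi) = (29.5 - 1)/(29.5 + 2) = 0.9048
E2 = Em*(1+xi*eta*Vf)/(1-eta*Vf) = 4.78 GPa

4.78 GPa


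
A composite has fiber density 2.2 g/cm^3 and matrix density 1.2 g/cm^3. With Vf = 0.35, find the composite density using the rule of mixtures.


rho_c = rho_f*Vf + rho_m*(1-Vf) = 2.2*0.35 + 1.2*0.65 = 1.55 g/cm^3

1.55 g/cm^3


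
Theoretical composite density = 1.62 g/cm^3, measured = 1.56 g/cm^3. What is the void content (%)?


Void% = (rho_theo - rho_actual)/rho_theo * 100 = (1.62 - 1.56)/1.62 * 100 = 3.7%

3.7%


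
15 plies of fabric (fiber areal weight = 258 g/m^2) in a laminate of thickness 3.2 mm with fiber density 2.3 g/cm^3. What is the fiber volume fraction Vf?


Vf = n * FAW / (rho_f * h * 1000) = 15 * 258 / (2.3 * 3.2 * 1000) = 0.5258

0.5258


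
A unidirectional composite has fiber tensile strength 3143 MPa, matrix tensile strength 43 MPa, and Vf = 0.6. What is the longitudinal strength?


sigma_1 = sigma_f*Vf + sigma_m*(1-Vf) = 3143*0.6 + 43*0.4 = 1903.0 MPa

1903.0 MPa


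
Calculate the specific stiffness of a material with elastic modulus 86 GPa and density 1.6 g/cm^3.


Specific stiffness = E/rho = 86/1.6 = 53.8 GPa/(g/cm^3)

53.8 GPa/(g/cm^3)


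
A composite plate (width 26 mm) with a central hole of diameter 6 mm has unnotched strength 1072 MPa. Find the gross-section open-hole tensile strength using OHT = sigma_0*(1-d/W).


OHT = sigma_0*(1-d/W) = 1072*(1-6/26) = 824.6 MPa

824.6 MPa


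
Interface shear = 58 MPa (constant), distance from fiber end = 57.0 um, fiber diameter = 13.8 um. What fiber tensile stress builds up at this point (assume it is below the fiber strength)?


Force balance: sigma_f * (pi*d^2/4) = tau * (pi*d) * x  ->  sigma_f = 4 * tau * x / d
sigma_f = 4 * 58 * 57.0 / 13.8 = 958.3 MPa

958.3 MPa


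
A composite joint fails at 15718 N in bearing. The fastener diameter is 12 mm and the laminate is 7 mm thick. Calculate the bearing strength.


sigma_br = F/(d*h) = 15718/(12*7) = 187.1 MPa

187.1 MPa


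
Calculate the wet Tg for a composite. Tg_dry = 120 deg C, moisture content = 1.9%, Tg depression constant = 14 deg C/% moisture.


Tg_wet = Tg_dry - k*moisture = 120 - 14*1.9 = 93.4 deg C

93.4 deg C


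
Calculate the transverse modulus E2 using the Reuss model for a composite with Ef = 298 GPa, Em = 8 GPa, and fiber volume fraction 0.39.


1/E2 = Vf/Ef + (1-Vf)/Em = 0.39/298 + 0.61/8
E2 = 12.89 GPa

12.89 GPa


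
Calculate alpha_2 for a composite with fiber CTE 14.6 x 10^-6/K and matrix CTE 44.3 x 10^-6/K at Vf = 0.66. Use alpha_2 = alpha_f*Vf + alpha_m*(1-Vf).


alpha_2 = alpha_f*Vf + alpha_m*(1-Vf) = 14.6*0.66 + 44.3*0.34 = 24.7 x 10^-6/K

24.7 x 10^-6/K


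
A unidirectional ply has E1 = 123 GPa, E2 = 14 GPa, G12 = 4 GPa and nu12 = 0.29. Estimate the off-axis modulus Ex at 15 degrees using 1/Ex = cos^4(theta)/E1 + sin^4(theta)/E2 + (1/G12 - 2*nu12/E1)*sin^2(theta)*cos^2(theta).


cos^4(15) = 0.870513, sin^4(15) = 0.004487, sin^2(15)*cos^2(15) = 0.0625
1/G12 - 2*nu12/E1 = 1/4 - 2*0.29/123 = 0.245285 GPa^-1
1/Ex = 0.870513/123 + 0.004487/14 + 0.245285*0.0625 = 0.0227281 GPa^-1
Ex = 44.0 GPa

44.0 GPa


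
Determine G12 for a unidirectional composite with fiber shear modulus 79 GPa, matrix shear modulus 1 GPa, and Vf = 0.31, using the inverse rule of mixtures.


1/G12 = Vf/Gf + (1-Vf)/Gm = 0.31/79 + 0.69/1
G12 = 1.44 GPa

1.44 GPa


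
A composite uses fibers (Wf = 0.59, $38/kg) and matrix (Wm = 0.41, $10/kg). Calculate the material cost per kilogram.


Cost = cost_f*Wf + cost_m*Wm = 38*0.59 + 10*0.41 = $26.52/kg

$26.52/kg


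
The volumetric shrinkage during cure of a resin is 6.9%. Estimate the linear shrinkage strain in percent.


Linear shrinkage ≈ vol_shrink/3 = 6.9/3 = 2.3%

2.3%


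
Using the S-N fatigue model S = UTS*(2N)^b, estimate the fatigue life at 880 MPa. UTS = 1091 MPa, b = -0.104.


N = 0.5 * (S/UTS)^(1/b) = 0.5 * (880/1091)^(1/-0.104) = 3.9490 cycles

3.9490 cycles


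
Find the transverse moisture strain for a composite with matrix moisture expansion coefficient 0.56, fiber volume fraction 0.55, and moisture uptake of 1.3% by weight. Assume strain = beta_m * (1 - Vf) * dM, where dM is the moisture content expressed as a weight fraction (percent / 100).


dM = 1.3/100 = 0.013
strain = beta_m * (1-Vf) * dM = 0.56 * 0.45 * 0.013 = 0.003276

0.003276


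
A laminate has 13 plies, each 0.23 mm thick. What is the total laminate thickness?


h = n * t_ply = 13 * 0.23 = 2.99 mm

2.99 mm


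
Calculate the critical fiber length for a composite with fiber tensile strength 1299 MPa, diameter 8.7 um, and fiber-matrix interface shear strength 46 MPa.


Lc = sigma_f * d / (2 * tau_i) = 1299 * 8.7 / (2 * 46) = 122.8 um

122.8 um


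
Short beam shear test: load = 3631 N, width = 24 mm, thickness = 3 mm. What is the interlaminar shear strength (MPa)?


ILSS = 3F/(4bh) = 3*3631/(4*24*3) = 37.82 MPa

37.82 MPa


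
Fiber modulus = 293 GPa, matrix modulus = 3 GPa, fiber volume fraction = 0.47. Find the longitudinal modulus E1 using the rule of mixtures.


E1 = Ef*Vf + Em*(1-Vf) = 293*0.47 + 3*0.53 = 139.3 GPa

139.3 GPa


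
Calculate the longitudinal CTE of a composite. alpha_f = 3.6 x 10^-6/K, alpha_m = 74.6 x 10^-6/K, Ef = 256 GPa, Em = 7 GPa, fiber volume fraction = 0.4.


E1 = Ef*Vf + Em*(1-Vf) = 106.6
alpha_1 = (alpha_f*Ef*Vf + alpha_m*Em*(1-Vf))/E1 = 6.4 x 10^-6/K

6.4 x 10^-6/K


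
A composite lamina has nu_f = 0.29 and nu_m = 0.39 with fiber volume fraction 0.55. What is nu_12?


nu_12 = nu_f*Vf + nu_m*(1-Vf) = 0.29*0.55 + 0.39*0.45 = 0.335

0.335


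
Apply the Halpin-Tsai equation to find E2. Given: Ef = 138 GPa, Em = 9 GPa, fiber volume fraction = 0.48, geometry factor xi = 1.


eta = (Ef/Em - 1)/(Ef/Em + xi) = (15.3333 - 1)/(15.3333 + 1) = 0.8776
E2 = Em*(1+xi*eta*Vf)/(1-eta*Vf) = 22.1 GPa

22.1 GPa


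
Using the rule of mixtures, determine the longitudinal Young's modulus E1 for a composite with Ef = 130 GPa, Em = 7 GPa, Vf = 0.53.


E1 = Ef*Vf + Em*(1-Vf) = 130*0.53 + 7*0.47 = 72.19 GPa

72.19 GPa


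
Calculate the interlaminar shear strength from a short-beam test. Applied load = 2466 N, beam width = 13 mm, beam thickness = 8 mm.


ILSS = 3F/(4bh) = 3*2466/(4*13*8) = 17.78 MPa

17.78 MPa


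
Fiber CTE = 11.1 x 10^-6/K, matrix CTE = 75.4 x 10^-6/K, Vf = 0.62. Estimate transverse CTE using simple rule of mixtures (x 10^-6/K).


alpha_2 = alpha_f*Vf + alpha_m*(1-Vf) = 11.1*0.62 + 75.4*0.38 = 35.5 x 10^-6/K

35.5 x 10^-6/K


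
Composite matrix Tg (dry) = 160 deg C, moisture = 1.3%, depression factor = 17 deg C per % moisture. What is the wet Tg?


Tg_wet = Tg_dry - k*moisture = 160 - 17*1.3 = 137.9 deg C

137.9 deg C


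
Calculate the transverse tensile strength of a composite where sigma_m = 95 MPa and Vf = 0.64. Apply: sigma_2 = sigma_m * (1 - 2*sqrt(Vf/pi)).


factor = 1 - 2*sqrt(0.64/pi) = 0.0973
sigma_2 = 95 * 0.0973 = 9.24 MPa

9.24 MPa


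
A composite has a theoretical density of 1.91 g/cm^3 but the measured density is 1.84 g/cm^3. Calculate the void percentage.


Void% = (rho_theo - rho_actual)/rho_theo * 100 = (1.91 - 1.84)/1.91 * 100 = 3.66%

3.66%


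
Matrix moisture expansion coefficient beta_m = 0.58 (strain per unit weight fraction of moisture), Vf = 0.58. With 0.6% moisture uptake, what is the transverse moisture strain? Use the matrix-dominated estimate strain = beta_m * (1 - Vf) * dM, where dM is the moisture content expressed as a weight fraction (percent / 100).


dM = 0.6/100 = 0.006
strain = beta_m * (1-Vf) * dM = 0.58 * 0.42 * 0.006 = 0.0014616

0.0014616


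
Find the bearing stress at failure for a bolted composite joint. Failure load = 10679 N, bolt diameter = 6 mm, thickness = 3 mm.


sigma_br = F/(d*h) = 10679/(6*3) = 593.3 MPa

593.3 MPa


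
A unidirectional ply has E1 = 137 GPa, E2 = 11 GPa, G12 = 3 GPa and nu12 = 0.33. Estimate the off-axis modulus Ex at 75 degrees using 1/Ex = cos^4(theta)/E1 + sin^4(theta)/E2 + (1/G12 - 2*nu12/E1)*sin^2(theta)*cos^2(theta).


cos^4(75) = 0.004487, sin^4(75) = 0.870513, sin^2(75)*cos^2(75) = 0.0625
1/G12 - 2*nu12/E1 = 1/3 - 2*0.33/137 = 0.328516 GPa^-1
1/Ex = 0.004487/137 + 0.870513/11 + 0.328516*0.0625 = 0.0997025 GPa^-1
Ex = 10.03 GPa

10.03 GPa


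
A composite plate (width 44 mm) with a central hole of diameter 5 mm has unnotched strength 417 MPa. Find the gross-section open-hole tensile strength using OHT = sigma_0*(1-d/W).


OHT = sigma_0*(1-d/W) = 417*(1-5/44) = 369.6 MPa

369.6 MPa


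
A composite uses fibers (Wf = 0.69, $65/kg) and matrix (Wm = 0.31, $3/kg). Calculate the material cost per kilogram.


Cost = cost_f*Wf + cost_m*Wm = 65*0.69 + 3*0.31 = $45.78/kg

$45.78/kg


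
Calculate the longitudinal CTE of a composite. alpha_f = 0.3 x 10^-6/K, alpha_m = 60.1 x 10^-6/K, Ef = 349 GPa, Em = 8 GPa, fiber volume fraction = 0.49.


E1 = Ef*Vf + Em*(1-Vf) = 175.09
alpha_1 = (alpha_f*Ef*Vf + alpha_m*Em*(1-Vf))/E1 = 1.69 x 10^-6/K

1.69 x 10^-6/K


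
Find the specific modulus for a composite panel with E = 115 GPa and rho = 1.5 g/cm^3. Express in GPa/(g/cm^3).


Specific stiffness = E/rho = 115/1.5 = 76.7 GPa/(g/cm^3)

76.7 GPa/(g/cm^3)


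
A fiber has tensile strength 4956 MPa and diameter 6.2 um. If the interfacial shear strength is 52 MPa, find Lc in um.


Lc = sigma_f * d / (2 * tau_i) = 4956 * 6.2 / (2 * 52) = 295.5 um

295.5 um


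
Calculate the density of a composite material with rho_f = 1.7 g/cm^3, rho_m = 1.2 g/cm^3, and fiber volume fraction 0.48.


rho_c = rho_f*Vf + rho_m*(1-Vf) = 1.7*0.48 + 1.2*0.52 = 1.44 g/cm^3

1.44 g/cm^3


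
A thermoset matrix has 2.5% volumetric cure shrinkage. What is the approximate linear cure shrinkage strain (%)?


Linear shrinkage ≈ vol_shrink/3 = 2.5/3 = 0.833%

0.833%


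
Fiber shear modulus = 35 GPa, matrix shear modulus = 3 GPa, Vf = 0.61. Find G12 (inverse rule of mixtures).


1/G12 = Vf/Gf + (1-Vf)/Gm = 0.61/35 + 0.39/3
G12 = 6.78 GPa

6.78 GPa


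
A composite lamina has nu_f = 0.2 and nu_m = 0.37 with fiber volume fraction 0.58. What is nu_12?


nu_12 = nu_f*Vf + nu_m*(1-Vf) = 0.2*0.58 + 0.37*0.42 = 0.2714

0.2714


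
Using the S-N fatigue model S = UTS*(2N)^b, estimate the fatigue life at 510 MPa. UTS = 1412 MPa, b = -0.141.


N = 0.5 * (S/UTS)^(1/b) = 0.5 * (510/1412)^(1/-0.141) = 684.8537 cycles

684.8537 cycles


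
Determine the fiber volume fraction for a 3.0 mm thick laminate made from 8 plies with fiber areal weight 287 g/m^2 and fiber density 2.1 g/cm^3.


Vf = n * FAW / (rho_f * h * 1000) = 8 * 287 / (2.1 * 3.0 * 1000) = 0.3644

0.3644


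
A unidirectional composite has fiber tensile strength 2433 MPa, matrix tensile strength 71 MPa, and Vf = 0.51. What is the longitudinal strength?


sigma_1 = sigma_f*Vf + sigma_m*(1-Vf) = 2433*0.51 + 71*0.49 = 1275.6 MPa

1275.6 MPa


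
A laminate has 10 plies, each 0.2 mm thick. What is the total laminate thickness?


h = n * t_ply = 10 * 0.2 = 2.0 mm

2.0 mm


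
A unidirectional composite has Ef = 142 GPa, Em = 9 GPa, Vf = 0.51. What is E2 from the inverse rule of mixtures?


1/E2 = Vf/Ef + (1-Vf)/Em = 0.51/142 + 0.49/9
E2 = 17.23 GPa

17.23 GPa


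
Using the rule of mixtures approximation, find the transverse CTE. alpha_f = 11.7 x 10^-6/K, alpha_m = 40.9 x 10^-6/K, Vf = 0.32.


alpha_2 = alpha_f*Vf + alpha_m*(1-Vf) = 11.7*0.32 + 40.9*0.68 = 31.6 x 10^-6/K

31.6 x 10^-6/K


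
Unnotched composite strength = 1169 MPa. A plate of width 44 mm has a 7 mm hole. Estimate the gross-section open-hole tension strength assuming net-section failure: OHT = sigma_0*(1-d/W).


OHT = sigma_0*(1-d/W) = 1169*(1-7/44) = 983.0 MPa

983.0 MPa


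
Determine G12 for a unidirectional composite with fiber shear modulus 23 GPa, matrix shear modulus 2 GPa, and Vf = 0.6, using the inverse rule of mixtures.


1/G12 = Vf/Gf + (1-Vf)/Gm = 0.6/23 + 0.4/2
G12 = 4.42 GPa

4.42 GPa


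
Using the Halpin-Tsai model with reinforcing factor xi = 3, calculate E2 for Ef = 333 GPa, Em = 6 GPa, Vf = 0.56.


eta = (Ef/Em - 1)/(Ef/Em + xi) = (55.5 - 1)/(55.5 + 3) = 0.9316
E2 = Em*(1+xi*eta*Vf)/(1-eta*Vf) = 32.18 GPa

32.18 GPa


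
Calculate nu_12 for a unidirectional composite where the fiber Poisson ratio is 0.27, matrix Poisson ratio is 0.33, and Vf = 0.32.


nu_12 = nu_f*Vf + nu_m*(1-Vf) = 0.27*0.32 + 0.33*0.68 = 0.3108

0.3108


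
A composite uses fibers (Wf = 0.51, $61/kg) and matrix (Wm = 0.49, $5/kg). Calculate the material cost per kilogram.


Cost = cost_f*Wf + cost_m*Wm = 61*0.51 + 5*0.49 = $33.56/kg

$33.56/kg


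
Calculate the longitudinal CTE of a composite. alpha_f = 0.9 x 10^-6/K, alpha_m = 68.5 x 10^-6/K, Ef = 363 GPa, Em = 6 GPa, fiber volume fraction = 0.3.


E1 = Ef*Vf + Em*(1-Vf) = 113.1
alpha_1 = (alpha_f*Ef*Vf + alpha_m*Em*(1-Vf))/E1 = 3.41 x 10^-6/K

3.41 x 10^-6/K


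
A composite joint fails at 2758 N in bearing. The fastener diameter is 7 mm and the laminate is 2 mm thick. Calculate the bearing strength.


sigma_br = F/(d*h) = 2758/(7*2) = 197.0 MPa

197.0 MPa


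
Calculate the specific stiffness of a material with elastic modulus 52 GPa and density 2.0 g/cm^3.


Specific stiffness = E/rho = 52/2.0 = 26.0 GPa/(g/cm^3)

26.0 GPa/(g/cm^3)


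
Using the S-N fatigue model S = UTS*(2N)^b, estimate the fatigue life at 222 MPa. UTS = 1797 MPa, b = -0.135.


N = 0.5 * (S/UTS)^(1/b) = 0.5 * (222/1797)^(1/-0.135) = 2.6690e+06 cycles

2.6690e+06 cycles


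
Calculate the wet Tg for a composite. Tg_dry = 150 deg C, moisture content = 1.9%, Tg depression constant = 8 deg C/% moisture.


Tg_wet = Tg_dry - k*moisture = 150 - 8*1.9 = 134.8 deg C

134.8 deg C


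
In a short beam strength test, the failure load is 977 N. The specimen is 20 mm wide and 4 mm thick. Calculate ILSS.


ILSS = 3F/(4bh) = 3*977/(4*20*4) = 9.16 MPa

9.16 MPa


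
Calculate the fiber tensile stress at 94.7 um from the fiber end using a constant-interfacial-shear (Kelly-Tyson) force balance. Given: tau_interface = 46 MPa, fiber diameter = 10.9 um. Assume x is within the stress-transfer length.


Force balance: sigma_f * (pi*d^2/4) = tau * (pi*d) * x  ->  sigma_f = 4 * tau * x / d
sigma_f = 4 * 46 * 94.7 / 10.9 = 1598.6 MPa

1598.6 MPa


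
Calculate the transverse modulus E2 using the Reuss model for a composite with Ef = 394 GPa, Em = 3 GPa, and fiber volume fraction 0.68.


1/E2 = Vf/Ef + (1-Vf)/Em = 0.68/394 + 0.32/3
E2 = 9.23 GPa

9.23 GPa


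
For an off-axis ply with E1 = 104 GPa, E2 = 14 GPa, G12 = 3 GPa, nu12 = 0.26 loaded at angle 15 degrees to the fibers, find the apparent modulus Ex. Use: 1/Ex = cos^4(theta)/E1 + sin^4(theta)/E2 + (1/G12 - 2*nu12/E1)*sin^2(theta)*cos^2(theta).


cos^4(15) = 0.870513, sin^4(15) = 0.004487, sin^2(15)*cos^2(15) = 0.0625
1/G12 - 2*nu12/E1 = 1/3 - 2*0.26/104 = 0.328333 GPa^-1
1/Ex = 0.870513/104 + 0.004487/14 + 0.328333*0.0625 = 0.0292117 GPa^-1
Ex = 34.23 GPa

34.23 GPa


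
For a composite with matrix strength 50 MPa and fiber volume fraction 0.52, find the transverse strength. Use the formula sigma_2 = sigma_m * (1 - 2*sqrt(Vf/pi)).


factor = 1 - 2*sqrt(0.52/pi) = 0.1863
sigma_2 = 50 * 0.1863 = 9.32 MPa

9.32 MPa


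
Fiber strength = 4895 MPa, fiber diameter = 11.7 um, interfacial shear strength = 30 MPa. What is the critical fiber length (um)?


Lc = sigma_f * d / (2 * tau_i) = 4895 * 11.7 / (2 * 30) = 954.5 um

954.5 um
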